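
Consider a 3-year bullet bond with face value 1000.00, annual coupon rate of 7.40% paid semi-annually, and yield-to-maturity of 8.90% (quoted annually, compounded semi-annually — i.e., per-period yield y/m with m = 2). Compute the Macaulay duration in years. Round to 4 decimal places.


Coupon per period c = face * coupon_rate / m = 37.000000
Periods per year m = 2; per-period yield y/m = 0.044500
Number of cashflows N = 6
Cashflows (t years, CF_t, discount factor 1/(1+y/m)^(m*t), PV):
  t = 0.5000: CF_t = 37.000000, DF = 0.957396, PV = 35.423648
  t = 1.0000: CF_t = 37.000000, DF = 0.916607, PV = 33.914454
  t = 1.5000: CF_t = 37.000000, DF = 0.877556, PV = 32.469559
  t = 2.0000: CF_t = 37.000000, DF = 0.840168, PV = 31.086222
  t = 2.5000: CF_t = 37.000000, DF = 0.804374, PV = 29.761821
  t = 3.0000: CF_t = 1037.000000, DF = 0.770104, PV = 798.597765
Price P = sum_t PV_t = 961.253470
Macaulay numerator sum_t t * PV_t:
  t * PV_t at t = 0.5000: 17.711824
  t * PV_t at t = 1.0000: 33.914454
  t * PV_t at t = 1.5000: 48.704339
  t * PV_t at t = 2.0000: 62.172444
  t * PV_t at t = 2.5000: 74.404553
  t * PV_t at t = 3.0000: 2395.793295
Macaulay duration D = (sum_t t * PV_t) / P = 2632.700910 / 961.253470 = 2.738821

Answer: Macaulay duration = 2.7388 years


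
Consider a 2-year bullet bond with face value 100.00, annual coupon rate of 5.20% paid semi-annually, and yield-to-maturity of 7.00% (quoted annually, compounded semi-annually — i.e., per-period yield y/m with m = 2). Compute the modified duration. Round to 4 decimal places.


Coupon per period c = face * coupon_rate / m = 2.600000
Periods per year m = 2; per-period yield y/m = 0.035000
Number of cashflows N = 4
Cashflows (t years, CF_t, discount factor 1/(1+y/m)^(m*t), PV):
  t = 0.5000: CF_t = 2.600000, DF = 0.966184, PV = 2.512077
  t = 1.0000: CF_t = 2.600000, DF = 0.933511, PV = 2.427128
  t = 1.5000: CF_t = 2.600000, DF = 0.901943, PV = 2.345051
  t = 2.0000: CF_t = 102.600000, DF = 0.871442, PV = 89.409973
Price P = sum_t PV_t = 96.694229
First compute Macaulay numerator sum_t t * PV_t:
  t * PV_t at t = 0.5000: 1.256039
  t * PV_t at t = 1.0000: 2.427128
  t * PV_t at t = 1.5000: 3.517577
  t * PV_t at t = 2.0000: 178.819945
Macaulay duration D = 186.020688 / 96.694229 = 1.923803
Modified duration = D / (1 + y/m) = 1.923803 / (1 + 0.035000) = 1.858747

Answer: Modified duration = 1.8587


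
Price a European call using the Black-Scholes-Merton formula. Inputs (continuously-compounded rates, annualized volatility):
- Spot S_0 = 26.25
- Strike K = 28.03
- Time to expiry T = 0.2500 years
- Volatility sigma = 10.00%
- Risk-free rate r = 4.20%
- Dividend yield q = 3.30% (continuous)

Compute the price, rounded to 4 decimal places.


Answer: Price = 0.0656

Derivation:
d1 = (ln(S/K) + (r - q + 0.5*sigma^2) * T) / (sigma * sqrt(T)) = -1.24218752
d2 = d1 - sigma * sqrt(T) = -1.29218752
exp(-rT) = 0.98955493; exp(-qT) = 0.99178394
C = S_0 * exp(-qT) * N(d1) - K * exp(-rT) * N(d2)
N(d1) = 0.10708369; N(d2) = 0.09814611
C = 26.2500 * 0.99178394 * 0.10708369 - 28.0300 * 0.98955493 * 0.09814611 = 0.0656


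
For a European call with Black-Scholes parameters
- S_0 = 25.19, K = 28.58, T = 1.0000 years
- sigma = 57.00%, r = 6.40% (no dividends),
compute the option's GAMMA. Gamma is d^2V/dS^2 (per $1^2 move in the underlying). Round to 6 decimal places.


Answer: Gamma = 0.027359

Derivation:
d1 = 0.1757717857; d2 = -0.3942282143
phi(d1) = 0.3928268327; exp(-qT) = 1.0000000000; exp(-rT) = 0.9380049995
Gamma = exp(-qT) * phi(d1) / (S * sigma * sqrt(T)) = 1.0000000000 * 0.3928268327 / (25.1900 * 0.5700 * 1.0000000000) = 0.027359


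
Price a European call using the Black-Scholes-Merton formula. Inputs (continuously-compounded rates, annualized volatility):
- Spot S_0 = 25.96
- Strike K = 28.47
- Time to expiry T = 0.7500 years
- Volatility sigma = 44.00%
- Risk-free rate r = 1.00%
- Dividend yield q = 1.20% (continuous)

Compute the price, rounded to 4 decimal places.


Answer: Price = 2.9350

Derivation:
d1 = (ln(S/K) + (r - q + 0.5*sigma^2) * T) / (sigma * sqrt(T)) = -0.05561985
d2 = d1 - sigma * sqrt(T) = -0.43667103
exp(-rT) = 0.99252805; exp(-qT) = 0.99104038
C = S_0 * exp(-qT) * N(d1) - K * exp(-rT) * N(d2)
N(d1) = 0.47782233; N(d2) = 0.33117497
C = 25.9600 * 0.99104038 * 0.47782233 - 28.4700 * 0.99252805 * 0.33117497 = 2.9350


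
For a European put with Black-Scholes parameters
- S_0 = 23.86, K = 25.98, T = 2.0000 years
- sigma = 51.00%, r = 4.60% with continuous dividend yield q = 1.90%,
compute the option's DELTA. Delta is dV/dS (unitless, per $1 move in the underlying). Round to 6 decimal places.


d1 = 0.3174720961; d2 = -0.4037768207
phi(d1) = 0.3793360470; exp(-qT) = 0.9627129409; exp(-rT) = 0.9121051495
N(-d1) = 0.3754427046
Delta = -exp(-qT) * N(-d1) = -0.9627129409 * 0.3754427046 = -0.361444

Answer: Delta = -0.361444


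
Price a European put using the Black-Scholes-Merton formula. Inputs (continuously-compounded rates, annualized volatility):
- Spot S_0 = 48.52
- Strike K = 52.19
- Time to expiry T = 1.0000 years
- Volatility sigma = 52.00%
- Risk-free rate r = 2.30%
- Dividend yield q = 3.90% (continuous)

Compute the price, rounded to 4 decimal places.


d1 = (ln(S/K) + (r - q + 0.5*sigma^2) * T) / (sigma * sqrt(T)) = 0.08900996
d2 = d1 - sigma * sqrt(T) = -0.43099004
exp(-rT) = 0.97726248; exp(-qT) = 0.96175071
P = K * exp(-rT) * N(-d2) - S_0 * exp(-qT) * N(-d1)
N(-d1) = 0.46453700; N(-d2) = 0.66676219
P = 52.1900 * 0.97726248 * 0.66676219 - 48.5200 * 0.96175071 * 0.46453700 = 12.3299

Answer: Price = 12.3299


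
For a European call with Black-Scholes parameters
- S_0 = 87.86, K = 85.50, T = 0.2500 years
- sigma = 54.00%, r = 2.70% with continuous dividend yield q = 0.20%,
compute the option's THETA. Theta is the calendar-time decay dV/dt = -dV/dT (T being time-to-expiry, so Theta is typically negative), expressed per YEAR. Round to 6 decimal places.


Answer: Theta = -19.324801

Derivation:
d1 = 0.2589935652; d2 = -0.0110064348
phi(d1) = 0.3857841100; exp(-qT) = 0.9995001250; exp(-rT) = 0.9932727301
Theta = -S*exp(-qT)*phi(d1)*sigma/(2*sqrt(T)) - r*K*exp(-rT)*N(d2) + q*S*exp(-qT)*N(d1)
N(d1) = 0.6021798973; N(d2) = 0.4956091565; sqrt(T) = 0.5000000000
Term 1 = -87.8600 * 0.9995001250 * 0.3857841100 * 0.5400 / (2 * 0.5000000000) = -18.2941462686
Term 2 = -0.0270 * 85.5000 * 0.9932727301 * 0.4956091565 = -1.1364169759
Term 3 = 0.0020 * 87.8600 * 0.9995001250 * 0.6021798973 = 0.1057621573
Theta = -18.2941462686 + (-1.1364169759) + (0.1057621573) = -19.324801


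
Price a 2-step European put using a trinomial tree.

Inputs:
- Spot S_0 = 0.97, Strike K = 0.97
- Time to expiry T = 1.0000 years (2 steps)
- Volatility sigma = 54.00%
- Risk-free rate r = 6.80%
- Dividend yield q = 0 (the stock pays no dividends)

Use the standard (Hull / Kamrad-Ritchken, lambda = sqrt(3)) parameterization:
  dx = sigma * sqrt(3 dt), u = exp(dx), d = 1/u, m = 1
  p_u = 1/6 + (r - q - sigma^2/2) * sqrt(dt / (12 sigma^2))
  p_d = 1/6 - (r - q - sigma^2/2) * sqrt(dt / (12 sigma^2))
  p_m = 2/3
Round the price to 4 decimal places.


Answer: Price = V(0,0) = 0.1402

Derivation:
dt = T/N = 0.500000; dx = sigma*sqrt(3*dt) = 0.661362
u = exp(dx) = 1.937430; d = 1/u = 0.516148
p_u = 0.137258, p_m = 0.666667, p_d = 0.196076
Discount per step: exp(-r*dt) = 0.966572
Stock lattice S(k, j) with j the centered position index:
  k=0: S(0,+0) = 0.9700
  k=1: S(1,-1) = 0.5007; S(1,+0) = 0.9700; S(1,+1) = 1.8793
  k=2: S(2,-2) = 0.2584; S(2,-1) = 0.5007; S(2,+0) = 0.9700; S(2,+1) = 1.8793; S(2,+2) = 3.6410
Terminal payoffs V(N, j) = max(K - S_T, 0):
  V(2,-2) = 0.711584; V(2,-1) = 0.469337; V(2,+0) = 0.000000; V(2,+1) = 0.000000; V(2,+2) = 0.000000
Backward induction: V(k, j) = exp(-r*dt) * [p_u * V(k+1, j+1) + p_m * V(k+1, j) + p_d * V(k+1, j-1)]
  V(1,-1) = exp(-r*dt) * [p_u*0.000000 + p_m*0.469337 + p_d*0.711584] = 0.437292
  V(1,+0) = exp(-r*dt) * [p_u*0.000000 + p_m*0.000000 + p_d*0.469337] = 0.088949
  V(1,+1) = exp(-r*dt) * [p_u*0.000000 + p_m*0.000000 + p_d*0.000000] = 0.000000
  V(0,+0) = exp(-r*dt) * [p_u*0.000000 + p_m*0.088949 + p_d*0.437292] = 0.140193


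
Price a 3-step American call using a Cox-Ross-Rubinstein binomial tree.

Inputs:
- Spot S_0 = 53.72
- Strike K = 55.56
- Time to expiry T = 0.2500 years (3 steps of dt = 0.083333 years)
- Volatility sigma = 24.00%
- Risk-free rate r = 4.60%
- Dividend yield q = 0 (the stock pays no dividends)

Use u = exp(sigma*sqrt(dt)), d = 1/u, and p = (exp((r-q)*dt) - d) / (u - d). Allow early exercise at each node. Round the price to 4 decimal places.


dt = T/N = 0.083333
u = exp(sigma*sqrt(dt)) = 1.071738; d = 1/u = 0.933063
p = (exp((r-q)*dt) - d) / (u - d) = 0.510382
Discount per step: exp(-r*dt) = 0.996174
Stock lattice S(k, i) with i counting down-moves:
  k=0: S(0,0) = 53.7200
  k=1: S(1,0) = 57.5738; S(1,1) = 50.1242
  k=2: S(2,0) = 61.7040; S(2,1) = 53.7200; S(2,2) = 46.7690
  k=3: S(3,0) = 66.1306; S(3,1) = 57.5738; S(3,2) = 50.1242; S(3,3) = 43.6385
Terminal payoffs V(N, i) = max(S_T - K, 0):
  V(3,0) = 10.570593; V(3,1) = 2.013789; V(3,2) = 0.000000; V(3,3) = 0.000000
Backward induction: V(k, i) = exp(-r*dt) * [p * V(k+1, i) + (1-p) * V(k+1, i+1)]; then take max(V_cont, immediate exercise) for American.
  V(2,0) = exp(-r*dt) * [p*10.570593 + (1-p)*2.013789] = 6.356614; exercise = 6.144042; V(2,0) = max -> 6.356614
  V(2,1) = exp(-r*dt) * [p*2.013789 + (1-p)*0.000000] = 1.023869; exercise = 0.000000; V(2,1) = max -> 1.023869
  V(2,2) = exp(-r*dt) * [p*0.000000 + (1-p)*0.000000] = 0.000000; exercise = 0.000000; V(2,2) = max -> 0.000000
  V(1,0) = exp(-r*dt) * [p*6.356614 + (1-p)*1.023869] = 3.731276; exercise = 2.013789; V(1,0) = max -> 3.731276
  V(1,1) = exp(-r*dt) * [p*1.023869 + (1-p)*0.000000] = 0.520565; exercise = 0.000000; V(1,1) = max -> 0.520565
  V(0,0) = exp(-r*dt) * [p*3.731276 + (1-p)*0.520565] = 2.150993; exercise = 0.000000; V(0,0) = max -> 2.150993

Answer: Price = V(0,0) = 2.1510


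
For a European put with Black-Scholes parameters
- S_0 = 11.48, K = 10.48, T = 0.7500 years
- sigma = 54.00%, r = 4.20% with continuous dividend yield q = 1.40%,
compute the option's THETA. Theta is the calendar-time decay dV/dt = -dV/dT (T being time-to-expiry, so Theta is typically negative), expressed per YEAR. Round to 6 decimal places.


Answer: Theta = -1.101354

Derivation:
d1 = 0.4736147783; d2 = 0.0059610603
phi(d1) = 0.3566166041; exp(-qT) = 0.9895549326; exp(-rT) = 0.9689909565
Theta = -S*exp(-qT)*phi(d1)*sigma/(2*sqrt(T)) + r*K*exp(-rT)*N(-d2) - q*S*exp(-qT)*N(-d1)
N(-d1) = 0.3178873175; N(-d2) = 0.4976218951; sqrt(T) = 0.8660254038
Term 1 = -11.4800 * 0.9895549326 * 0.3566166041 * 0.5400 / (2 * 0.8660254038) = -1.2630382081
Term 2 = 0.0420 * 10.4800 * 0.9689909565 * 0.4976218951 = 0.2122412417
Term 3 = -0.0140 * 11.4800 * 0.9895549326 * 0.3178873175 = -0.0505572023
Theta = -1.2630382081 + (0.2122412417) + (-0.0505572023) = -1.101354


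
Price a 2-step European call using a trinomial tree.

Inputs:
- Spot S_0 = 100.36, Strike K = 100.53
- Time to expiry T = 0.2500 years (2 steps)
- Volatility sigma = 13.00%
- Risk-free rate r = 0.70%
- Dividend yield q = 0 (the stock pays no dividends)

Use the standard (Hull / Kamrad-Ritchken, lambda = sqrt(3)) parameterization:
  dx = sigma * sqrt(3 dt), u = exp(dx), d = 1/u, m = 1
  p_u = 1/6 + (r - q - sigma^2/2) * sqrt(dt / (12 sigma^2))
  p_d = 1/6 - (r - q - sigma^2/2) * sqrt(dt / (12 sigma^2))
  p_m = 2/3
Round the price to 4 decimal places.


dt = T/N = 0.125000; dx = sigma*sqrt(3*dt) = 0.079608
u = exp(dx) = 1.082863; d = 1/u = 0.923478
p_u = 0.165528, p_m = 0.666667, p_d = 0.167805
Discount per step: exp(-r*dt) = 0.999125
Stock lattice S(k, j) with j the centered position index:
  k=0: S(0,+0) = 100.3600
  k=1: S(1,-1) = 92.6802; S(1,+0) = 100.3600; S(1,+1) = 108.6761
  k=2: S(2,-2) = 85.5882; S(2,-1) = 92.6802; S(2,+0) = 100.3600; S(2,+1) = 108.6761; S(2,+2) = 117.6814
Terminal payoffs V(N, j) = max(S_T - K, 0):
  V(2,-2) = 0.000000; V(2,-1) = 0.000000; V(2,+0) = 0.000000; V(2,+1) = 8.146126; V(2,+2) = 17.151351
Backward induction: V(k, j) = exp(-r*dt) * [p_u * V(k+1, j+1) + p_m * V(k+1, j) + p_d * V(k+1, j-1)]
  V(1,-1) = exp(-r*dt) * [p_u*0.000000 + p_m*0.000000 + p_d*0.000000] = 0.000000
  V(1,+0) = exp(-r*dt) * [p_u*8.146126 + p_m*0.000000 + p_d*0.000000] = 1.347235
  V(1,+1) = exp(-r*dt) * [p_u*17.151351 + p_m*8.146126 + p_d*0.000000] = 8.262551
  V(0,+0) = exp(-r*dt) * [p_u*8.262551 + p_m*1.347235 + p_d*0.000000] = 2.263861

Answer: Price = V(0,0) = 2.2639


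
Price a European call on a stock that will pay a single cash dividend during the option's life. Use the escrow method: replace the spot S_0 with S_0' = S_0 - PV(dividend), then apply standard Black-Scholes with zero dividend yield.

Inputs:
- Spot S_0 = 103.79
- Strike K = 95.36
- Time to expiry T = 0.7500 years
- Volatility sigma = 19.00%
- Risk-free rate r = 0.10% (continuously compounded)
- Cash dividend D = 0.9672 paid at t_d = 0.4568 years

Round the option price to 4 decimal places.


Answer: Price = 10.9431

Derivation:
PV(D) = D * exp(-r * t_d) = 0.9672 * 0.99954330 = 0.96675828
S_0' = S_0 - PV(D) = 103.7900 - 0.96675828 = 102.82324172
d1 = (ln(S_0'/K) + (r + sigma^2/2)*T) / (sigma*sqrt(T)) = 0.54477380
d2 = d1 - sigma*sqrt(T) = 0.38022898
exp(-rT) = 0.99925028
N(d1) = 0.70704545; N(d2) = 0.64811227
C = S_0' * N(d1) - K * exp(-rT) * N(d2) = 102.82324172 * 0.70704545 - 95.3600 * 0.99925028 * 0.64811227 = 10.9431


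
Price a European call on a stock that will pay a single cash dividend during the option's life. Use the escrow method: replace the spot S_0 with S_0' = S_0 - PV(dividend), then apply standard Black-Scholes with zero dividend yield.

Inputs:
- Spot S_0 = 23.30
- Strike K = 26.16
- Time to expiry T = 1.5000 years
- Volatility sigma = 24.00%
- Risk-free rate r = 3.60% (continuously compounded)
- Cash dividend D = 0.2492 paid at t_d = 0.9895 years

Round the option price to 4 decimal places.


Answer: Price = 2.0157

Derivation:
PV(D) = D * exp(-r * t_d) = 0.2492 * 0.96500500 = 0.24047925
S_0' = S_0 - PV(D) = 23.3000 - 0.24047925 = 23.05952075
d1 = (ln(S_0'/K) + (r + sigma^2/2)*T) / (sigma*sqrt(T)) = -0.09849941
d2 = d1 - sigma*sqrt(T) = -0.39243818
exp(-rT) = 0.94743211
N(d1) = 0.46076787; N(d2) = 0.34736724
C = S_0' * N(d1) - K * exp(-rT) * N(d2) = 23.05952075 * 0.46076787 - 26.1600 * 0.94743211 * 0.34736724 = 2.0157


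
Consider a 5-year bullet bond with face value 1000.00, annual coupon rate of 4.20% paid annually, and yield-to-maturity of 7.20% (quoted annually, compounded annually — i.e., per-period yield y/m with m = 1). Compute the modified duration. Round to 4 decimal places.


Coupon per period c = face * coupon_rate / m = 42.000000
Periods per year m = 1; per-period yield y/m = 0.072000
Number of cashflows N = 5
Cashflows (t years, CF_t, discount factor 1/(1+y/m)^(m*t), PV):
  t = 1.0000: CF_t = 42.000000, DF = 0.932836, PV = 39.179104
  t = 2.0000: CF_t = 42.000000, DF = 0.870183, PV = 36.547672
  t = 3.0000: CF_t = 42.000000, DF = 0.811738, PV = 34.092978
  t = 4.0000: CF_t = 42.000000, DF = 0.757218, PV = 31.803151
  t = 5.0000: CF_t = 1042.000000, DF = 0.706360, PV = 736.027078
Price P = sum_t PV_t = 877.649983
First compute Macaulay numerator sum_t t * PV_t:
  t * PV_t at t = 1.0000: 39.179104
  t * PV_t at t = 2.0000: 73.095344
  t * PV_t at t = 3.0000: 102.278933
  t * PV_t at t = 4.0000: 127.212603
  t * PV_t at t = 5.0000: 3680.135391
Macaulay duration D = 4021.901376 / 877.649983 = 4.582580
Modified duration = D / (1 + y/m) = 4.582580 / (1 + 0.072000) = 4.274795

Answer: Modified duration = 4.2748


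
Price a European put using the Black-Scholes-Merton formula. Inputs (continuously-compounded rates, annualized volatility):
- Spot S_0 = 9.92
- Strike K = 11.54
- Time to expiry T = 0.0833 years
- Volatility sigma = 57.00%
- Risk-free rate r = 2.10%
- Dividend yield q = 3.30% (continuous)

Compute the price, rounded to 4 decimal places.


d1 = (ln(S/K) + (r - q + 0.5*sigma^2) * T) / (sigma * sqrt(T)) = -0.84330582
d2 = d1 - sigma * sqrt(T) = -1.00781773
exp(-rT) = 0.99825223; exp(-qT) = 0.99725487
P = K * exp(-rT) * N(-d2) - S_0 * exp(-qT) * N(-d1)
N(-d1) = 0.80047129; N(-d2) = 0.84322901
P = 11.5400 * 0.99825223 * 0.84322901 - 9.9200 * 0.99725487 * 0.80047129 = 1.7950

Answer: Price = 1.7950


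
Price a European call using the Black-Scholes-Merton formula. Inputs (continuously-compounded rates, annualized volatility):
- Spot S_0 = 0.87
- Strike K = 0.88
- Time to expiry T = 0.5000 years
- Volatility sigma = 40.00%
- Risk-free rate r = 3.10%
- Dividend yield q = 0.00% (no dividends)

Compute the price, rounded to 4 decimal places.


Answer: Price = 0.0994

Derivation:
d1 = (ln(S/K) + (r - q + 0.5*sigma^2) * T) / (sigma * sqrt(T)) = 0.15581559
d2 = d1 - sigma * sqrt(T) = -0.12702712
exp(-rT) = 0.98461951; exp(-qT) = 1.00000000
C = S_0 * exp(-qT) * N(d1) - K * exp(-rT) * N(d2)
N(d1) = 0.56191081; N(d2) = 0.44945947
C = 0.8700 * 1.00000000 * 0.56191081 - 0.8800 * 0.98461951 * 0.44945947 = 0.0994


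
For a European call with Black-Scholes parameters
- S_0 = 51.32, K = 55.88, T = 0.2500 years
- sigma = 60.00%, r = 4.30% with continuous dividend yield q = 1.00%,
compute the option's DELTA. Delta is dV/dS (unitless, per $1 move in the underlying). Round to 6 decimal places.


Answer: Delta = 0.456548

Derivation:
d1 = -0.1062533155; d2 = -0.4062533155
phi(d1) = 0.3966966418; exp(-qT) = 0.9975031224; exp(-rT) = 0.9893075748
N(d1) = 0.4576906853
Delta = exp(-qT) * N(d1) = 0.9975031224 * 0.4576906853 = 0.456548


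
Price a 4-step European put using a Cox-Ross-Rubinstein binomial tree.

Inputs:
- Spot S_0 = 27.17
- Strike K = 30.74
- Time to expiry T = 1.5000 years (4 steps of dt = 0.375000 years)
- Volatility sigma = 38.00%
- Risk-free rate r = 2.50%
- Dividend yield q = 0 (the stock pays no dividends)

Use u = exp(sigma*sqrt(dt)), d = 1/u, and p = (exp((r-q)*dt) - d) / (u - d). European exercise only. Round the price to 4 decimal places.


dt = T/N = 0.375000
u = exp(sigma*sqrt(dt)) = 1.262005; d = 1/u = 0.792390
p = (exp((r-q)*dt) - d) / (u - d) = 0.462143
Discount per step: exp(-r*dt) = 0.990669
Stock lattice S(k, i) with i counting down-moves:
  k=0: S(0,0) = 27.1700
  k=1: S(1,0) = 34.2887; S(1,1) = 21.5292
  k=2: S(2,0) = 43.2725; S(2,1) = 27.1700; S(2,2) = 17.0596
  k=3: S(3,0) = 54.6101; S(3,1) = 34.2887; S(3,2) = 21.5292; S(3,3) = 13.5178
  k=4: S(4,0) = 68.9181; S(4,1) = 43.2725; S(4,2) = 27.1700; S(4,3) = 17.0596; S(4,4) = 10.7114
Terminal payoffs V(N, i) = max(K - S_T, 0):
  V(4,0) = 0.000000; V(4,1) = 0.000000; V(4,2) = 3.570000; V(4,3) = 13.680446; V(4,4) = 20.028614
Backward induction: V(k, i) = exp(-r*dt) * [p * V(k+1, i) + (1-p) * V(k+1, i+1)].
  V(3,0) = exp(-r*dt) * [p*0.000000 + (1-p)*0.000000] = 0.000000
  V(3,1) = exp(-r*dt) * [p*0.000000 + (1-p)*3.570000] = 1.902233
  V(3,2) = exp(-r*dt) * [p*3.570000 + (1-p)*13.680446] = 8.923922
  V(3,3) = exp(-r*dt) * [p*13.680446 + (1-p)*20.028614] = 16.935339
  V(2,0) = exp(-r*dt) * [p*0.000000 + (1-p)*1.902233] = 1.013583
  V(2,1) = exp(-r*dt) * [p*1.902233 + (1-p)*8.923922] = 5.625908
  V(2,2) = exp(-r*dt) * [p*8.923922 + (1-p)*16.935339] = 13.109441
  V(1,0) = exp(-r*dt) * [p*1.013583 + (1-p)*5.625908] = 3.461749
  V(1,1) = exp(-r*dt) * [p*5.625908 + (1-p)*13.109441] = 9.560925
  V(0,0) = exp(-r*dt) * [p*3.461749 + (1-p)*9.560925] = 6.679322

Answer: Price = V(0,0) = 6.6793


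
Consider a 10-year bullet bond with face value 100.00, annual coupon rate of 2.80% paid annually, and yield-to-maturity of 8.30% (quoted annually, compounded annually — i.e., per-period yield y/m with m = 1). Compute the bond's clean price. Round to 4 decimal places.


Coupon per period c = face * coupon_rate / m = 2.800000
Periods per year m = 1; per-period yield y/m = 0.083000
Number of cashflows N = 10
Cashflows (t years, CF_t, discount factor 1/(1+y/m)^(m*t), PV):
  t = 1.0000: CF_t = 2.800000, DF = 0.923361, PV = 2.585411
  t = 2.0000: CF_t = 2.800000, DF = 0.852596, PV = 2.387268
  t = 3.0000: CF_t = 2.800000, DF = 0.787254, PV = 2.204310
  t = 4.0000: CF_t = 2.800000, DF = 0.726919, PV = 2.035374
  t = 5.0000: CF_t = 2.800000, DF = 0.671209, PV = 1.879385
  t = 6.0000: CF_t = 2.800000, DF = 0.619768, PV = 1.735351
  t = 7.0000: CF_t = 2.800000, DF = 0.572270, PV = 1.602355
  t = 8.0000: CF_t = 2.800000, DF = 0.528412, PV = 1.479552
  t = 9.0000: CF_t = 2.800000, DF = 0.487915, PV = 1.366161
  t = 10.0000: CF_t = 102.800000, DF = 0.450521, PV = 46.313601
Price P = sum_t PV_t = 63.588768

Answer: Price = 63.5888


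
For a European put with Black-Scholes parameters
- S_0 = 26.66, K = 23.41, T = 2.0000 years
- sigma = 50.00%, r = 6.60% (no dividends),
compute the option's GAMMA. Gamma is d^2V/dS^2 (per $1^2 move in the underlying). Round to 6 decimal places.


Answer: Gamma = 0.016282

Derivation:
d1 = 0.7240788052; d2 = 0.0169720240
phi(d1) = 0.3069459544; exp(-qT) = 1.0000000000; exp(-rT) = 0.8763409951
Gamma = exp(-qT) * phi(d1) / (S * sigma * sqrt(T)) = 1.0000000000 * 0.3069459544 / (26.6600 * 0.5000 * 1.4142135624) = 0.016282


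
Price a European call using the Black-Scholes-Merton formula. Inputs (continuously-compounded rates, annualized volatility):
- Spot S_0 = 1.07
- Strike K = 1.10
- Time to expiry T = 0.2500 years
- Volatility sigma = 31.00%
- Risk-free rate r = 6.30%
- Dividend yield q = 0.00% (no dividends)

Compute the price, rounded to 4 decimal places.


Answer: Price = 0.0603

Derivation:
d1 = (ln(S/K) + (r - q + 0.5*sigma^2) * T) / (sigma * sqrt(T)) = 0.00071593
d2 = d1 - sigma * sqrt(T) = -0.15428407
exp(-rT) = 0.98437338; exp(-qT) = 1.00000000
C = S_0 * exp(-qT) * N(d1) - K * exp(-rT) * N(d2)
N(d1) = 0.50028561; N(d2) = 0.43869288
C = 1.0700 * 1.00000000 * 0.50028561 - 1.1000 * 0.98437338 * 0.43869288 = 0.0603


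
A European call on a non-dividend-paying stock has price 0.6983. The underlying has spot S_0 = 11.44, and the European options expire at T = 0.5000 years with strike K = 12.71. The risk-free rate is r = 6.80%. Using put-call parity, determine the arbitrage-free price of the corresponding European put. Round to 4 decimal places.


Answer: Put price = 1.5434

Derivation:
Put-call parity: C - P = S_0 * exp(-qT) - K * exp(-rT).
S_0 * exp(-qT) = 11.4400 * 1.00000000 = 11.44000000
K * exp(-rT) = 12.7100 * 0.96657150 = 12.28512382
P = C - S*exp(-qT) + K*exp(-rT)
P = 0.6983 - 11.44000000 + 12.28512382 = 1.5434


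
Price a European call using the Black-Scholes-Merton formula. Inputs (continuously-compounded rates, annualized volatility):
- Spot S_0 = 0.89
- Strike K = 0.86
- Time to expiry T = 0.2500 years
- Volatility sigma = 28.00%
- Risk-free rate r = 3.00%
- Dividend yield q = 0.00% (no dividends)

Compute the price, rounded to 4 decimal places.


d1 = (ln(S/K) + (r - q + 0.5*sigma^2) * T) / (sigma * sqrt(T)) = 0.36849338
d2 = d1 - sigma * sqrt(T) = 0.22849338
exp(-rT) = 0.99252805; exp(-qT) = 1.00000000
C = S_0 * exp(-qT) * N(d1) - K * exp(-rT) * N(d2)
N(d1) = 0.64374731; N(d2) = 0.59036865
C = 0.8900 * 1.00000000 * 0.64374731 - 0.8600 * 0.99252805 * 0.59036865 = 0.0690

Answer: Price = 0.0690


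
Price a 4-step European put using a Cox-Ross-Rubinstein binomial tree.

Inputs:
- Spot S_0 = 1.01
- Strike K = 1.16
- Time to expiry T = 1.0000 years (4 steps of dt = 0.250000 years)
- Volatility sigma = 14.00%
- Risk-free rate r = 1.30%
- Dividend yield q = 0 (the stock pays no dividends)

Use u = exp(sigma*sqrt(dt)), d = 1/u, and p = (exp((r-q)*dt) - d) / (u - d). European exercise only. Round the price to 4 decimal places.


Answer: Price = V(0,0) = 0.1469

Derivation:
dt = T/N = 0.250000
u = exp(sigma*sqrt(dt)) = 1.072508; d = 1/u = 0.932394
p = (exp((r-q)*dt) - d) / (u - d) = 0.505740
Discount per step: exp(-r*dt) = 0.996755
Stock lattice S(k, i) with i counting down-moves:
  k=0: S(0,0) = 1.0100
  k=1: S(1,0) = 1.0832; S(1,1) = 0.9417
  k=2: S(2,0) = 1.1618; S(2,1) = 1.0100; S(2,2) = 0.8781
  k=3: S(3,0) = 1.2460; S(3,1) = 1.0832; S(3,2) = 0.9417; S(3,3) = 0.8187
  k=4: S(4,0) = 1.3364; S(4,1) = 1.1618; S(4,2) = 1.0100; S(4,3) = 0.8781; S(4,4) = 0.7633
Terminal payoffs V(N, i) = max(K - S_T, 0):
  V(4,0) = 0.000000; V(4,1) = 0.000000; V(4,2) = 0.150000; V(4,3) = 0.281948; V(4,4) = 0.396658
Backward induction: V(k, i) = exp(-r*dt) * [p * V(k+1, i) + (1-p) * V(k+1, i+1)].
  V(3,0) = exp(-r*dt) * [p*0.000000 + (1-p)*0.000000] = 0.000000
  V(3,1) = exp(-r*dt) * [p*0.000000 + (1-p)*0.150000] = 0.073898
  V(3,2) = exp(-r*dt) * [p*0.150000 + (1-p)*0.281948] = 0.214518
  V(3,3) = exp(-r*dt) * [p*0.281948 + (1-p)*0.396658] = 0.337546
  V(2,0) = exp(-r*dt) * [p*0.000000 + (1-p)*0.073898] = 0.036406
  V(2,1) = exp(-r*dt) * [p*0.073898 + (1-p)*0.214518] = 0.142936
  V(2,2) = exp(-r*dt) * [p*0.214518 + (1-p)*0.337546] = 0.274433
  V(1,0) = exp(-r*dt) * [p*0.036406 + (1-p)*0.142936] = 0.088771
  V(1,1) = exp(-r*dt) * [p*0.142936 + (1-p)*0.274433] = 0.207255
  V(0,0) = exp(-r*dt) * [p*0.088771 + (1-p)*0.207255] = 0.146855


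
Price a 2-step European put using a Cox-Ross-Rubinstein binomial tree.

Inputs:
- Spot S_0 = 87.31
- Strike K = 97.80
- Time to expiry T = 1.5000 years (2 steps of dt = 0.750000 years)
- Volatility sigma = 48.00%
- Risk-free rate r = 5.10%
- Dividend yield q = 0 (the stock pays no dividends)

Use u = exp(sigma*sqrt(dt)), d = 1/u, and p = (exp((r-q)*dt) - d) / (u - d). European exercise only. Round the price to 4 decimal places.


Answer: Price = V(0,0) = 21.9694

Derivation:
dt = T/N = 0.750000
u = exp(sigma*sqrt(dt)) = 1.515419; d = 1/u = 0.659883
p = (exp((r-q)*dt) - d) / (u - d) = 0.443123
Discount per step: exp(-r*dt) = 0.962472
Stock lattice S(k, i) with i counting down-moves:
  k=0: S(0,0) = 87.3100
  k=1: S(1,0) = 132.3113; S(1,1) = 57.6144
  k=2: S(2,0) = 200.5070; S(2,1) = 87.3100; S(2,2) = 38.0188
Terminal payoffs V(N, i) = max(K - S_T, 0):
  V(2,0) = 0.000000; V(2,1) = 10.490000; V(2,2) = 59.781206
Backward induction: V(k, i) = exp(-r*dt) * [p * V(k+1, i) + (1-p) * V(k+1, i+1)].
  V(1,0) = exp(-r*dt) * [p*0.000000 + (1-p)*10.490000] = 5.622417
  V(1,1) = exp(-r*dt) * [p*10.490000 + (1-p)*59.781206] = 36.515374
  V(0,0) = exp(-r*dt) * [p*5.622417 + (1-p)*36.515374] = 21.969390


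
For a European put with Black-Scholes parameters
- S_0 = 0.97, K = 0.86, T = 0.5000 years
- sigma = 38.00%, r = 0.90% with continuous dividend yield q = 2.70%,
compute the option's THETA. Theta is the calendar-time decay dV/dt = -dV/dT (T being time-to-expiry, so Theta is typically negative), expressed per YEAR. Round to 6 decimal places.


Answer: Theta = -0.092775

Derivation:
d1 = 0.5488029984; d2 = 0.2801024216
phi(d1) = 0.3431694609; exp(-qT) = 0.9865907163; exp(-rT) = 0.9955101098
Theta = -S*exp(-qT)*phi(d1)*sigma/(2*sqrt(T)) + r*K*exp(-rT)*N(-d2) - q*S*exp(-qT)*N(-d1)
N(-d1) = 0.2915703262; N(-d2) = 0.3896994635; sqrt(T) = 0.7071067812
Term 1 = -0.9700 * 0.9865907163 * 0.3431694609 * 0.3800 / (2 * 0.7071067812) = -0.0882441634
Term 2 = 0.0090 * 0.8600 * 0.9955101098 * 0.3896994635 = 0.0030027311
Term 3 = -0.0270 * 0.9700 * 0.9865907163 * 0.2915703262 = -0.0075338305
Theta = -0.0882441634 + (0.0030027311) + (-0.0075338305) = -0.092775


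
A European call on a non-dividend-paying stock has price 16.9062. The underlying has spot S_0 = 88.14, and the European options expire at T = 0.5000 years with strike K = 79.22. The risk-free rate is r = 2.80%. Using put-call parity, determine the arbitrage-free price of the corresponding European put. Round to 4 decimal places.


Answer: Put price = 6.8848

Derivation:
Put-call parity: C - P = S_0 * exp(-qT) - K * exp(-rT).
S_0 * exp(-qT) = 88.1400 * 1.00000000 = 88.14000000
K * exp(-rT) = 79.2200 * 0.98609754 = 78.11864746
P = C - S*exp(-qT) + K*exp(-rT)
P = 16.9062 - 88.14000000 + 78.11864746 = 6.8848


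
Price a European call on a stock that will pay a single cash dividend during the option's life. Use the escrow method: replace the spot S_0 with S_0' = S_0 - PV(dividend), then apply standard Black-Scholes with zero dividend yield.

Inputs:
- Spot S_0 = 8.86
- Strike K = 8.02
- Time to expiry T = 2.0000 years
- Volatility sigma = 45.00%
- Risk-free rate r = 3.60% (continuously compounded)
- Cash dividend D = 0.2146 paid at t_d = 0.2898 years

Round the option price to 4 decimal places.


Answer: Price = 2.6553

Derivation:
PV(D) = D * exp(-r * t_d) = 0.2146 * 0.98962143 = 0.21237276
S_0' = S_0 - PV(D) = 8.8600 - 0.21237276 = 8.64762724
d1 = (ln(S_0'/K) + (r + sigma^2/2)*T) / (sigma*sqrt(T)) = 0.54973082
d2 = d1 - sigma*sqrt(T) = -0.08666528
exp(-rT) = 0.93053090
N(d1) = 0.70874799; N(d2) = 0.46546879
C = S_0' * N(d1) - K * exp(-rT) * N(d2) = 8.64762724 * 0.70874799 - 8.0200 * 0.93053090 * 0.46546879 = 2.6553


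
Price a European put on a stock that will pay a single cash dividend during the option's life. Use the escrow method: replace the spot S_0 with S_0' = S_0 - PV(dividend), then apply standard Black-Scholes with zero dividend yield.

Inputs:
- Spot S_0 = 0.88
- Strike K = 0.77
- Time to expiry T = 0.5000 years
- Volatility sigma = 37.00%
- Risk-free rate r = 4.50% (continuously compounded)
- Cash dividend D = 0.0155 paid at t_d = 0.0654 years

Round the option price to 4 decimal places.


Answer: Price = 0.0397

Derivation:
PV(D) = D * exp(-r * t_d) = 0.0155 * 0.99706133 = 0.01545445
S_0' = S_0 - PV(D) = 0.8800 - 0.01545445 = 0.86454555
d1 = (ln(S_0'/K) + (r + sigma^2/2)*T) / (sigma*sqrt(T)) = 0.65947637
d2 = d1 - sigma*sqrt(T) = 0.39784686
exp(-rT) = 0.97775124
N(-d1) = 0.25479496; N(-d2) = 0.34537154
P = K * exp(-rT) * N(-d2) - S_0' * N(-d1) = 0.7700 * 0.97775124 * 0.34537154 - 0.86454555 * 0.25479496 = 0.0397


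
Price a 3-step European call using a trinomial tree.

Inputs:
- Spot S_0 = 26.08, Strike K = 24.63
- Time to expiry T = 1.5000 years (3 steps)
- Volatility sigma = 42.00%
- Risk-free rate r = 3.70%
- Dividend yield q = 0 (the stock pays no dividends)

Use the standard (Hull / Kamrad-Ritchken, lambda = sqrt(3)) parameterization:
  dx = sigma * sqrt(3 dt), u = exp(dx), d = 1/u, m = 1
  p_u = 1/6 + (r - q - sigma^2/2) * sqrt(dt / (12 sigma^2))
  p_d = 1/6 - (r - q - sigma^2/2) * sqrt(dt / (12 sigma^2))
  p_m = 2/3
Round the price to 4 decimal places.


dt = T/N = 0.500000; dx = sigma*sqrt(3*dt) = 0.514393
u = exp(dx) = 1.672623; d = 1/u = 0.597863
p_u = 0.141783, p_m = 0.666667, p_d = 0.191550
Discount per step: exp(-r*dt) = 0.981670
Stock lattice S(k, j) with j the centered position index:
  k=0: S(0,+0) = 26.0800
  k=1: S(1,-1) = 15.5923; S(1,+0) = 26.0800; S(1,+1) = 43.6220
  k=2: S(2,-2) = 9.3221; S(2,-1) = 15.5923; S(2,+0) = 26.0800; S(2,+1) = 43.6220; S(2,+2) = 72.9631
  k=3: S(3,-3) = 5.5733; S(3,-2) = 9.3221; S(3,-1) = 15.5923; S(3,+0) = 26.0800; S(3,+1) = 43.6220; S(3,+2) = 72.9631; S(3,+3) = 122.0398
Terminal payoffs V(N, j) = max(S_T - K, 0):
  V(3,-3) = 0.000000; V(3,-2) = 0.000000; V(3,-1) = 0.000000; V(3,+0) = 1.450000; V(3,+1) = 18.991999; V(3,+2) = 48.333143; V(3,+3) = 97.409807
Backward induction: V(k, j) = exp(-r*dt) * [p_u * V(k+1, j+1) + p_m * V(k+1, j) + p_d * V(k+1, j-1)]
  V(2,-2) = exp(-r*dt) * [p_u*0.000000 + p_m*0.000000 + p_d*0.000000] = 0.000000
  V(2,-1) = exp(-r*dt) * [p_u*1.450000 + p_m*0.000000 + p_d*0.000000] = 0.201817
  V(2,+0) = exp(-r*dt) * [p_u*18.991999 + p_m*1.450000 + p_d*0.000000] = 3.592332
  V(2,+1) = exp(-r*dt) * [p_u*48.333143 + p_m*18.991999 + p_d*1.450000] = 19.429113
  V(2,+2) = exp(-r*dt) * [p_u*97.409807 + p_m*48.333143 + p_d*18.991999] = 48.760604
  V(1,-1) = exp(-r*dt) * [p_u*3.592332 + p_m*0.201817 + p_d*0.000000] = 0.632074
  V(1,+0) = exp(-r*dt) * [p_u*19.429113 + p_m*3.592332 + p_d*0.201817] = 5.093163
  V(1,+1) = exp(-r*dt) * [p_u*48.760604 + p_m*19.429113 + p_d*3.592332] = 20.177519
  V(0,+0) = exp(-r*dt) * [p_u*20.177519 + p_m*5.093163 + p_d*0.632074] = 6.260448

Answer: Price = V(0,0) = 6.2604


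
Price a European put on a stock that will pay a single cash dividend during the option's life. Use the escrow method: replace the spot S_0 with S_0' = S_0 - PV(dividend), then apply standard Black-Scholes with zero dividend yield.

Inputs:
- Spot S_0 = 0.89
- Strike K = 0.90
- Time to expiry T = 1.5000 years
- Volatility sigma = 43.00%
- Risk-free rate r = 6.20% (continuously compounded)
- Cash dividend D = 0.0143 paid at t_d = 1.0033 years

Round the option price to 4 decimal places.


Answer: Price = 0.1493

Derivation:
PV(D) = D * exp(-r * t_d) = 0.0143 * 0.93969061 = 0.01343758
S_0' = S_0 - PV(D) = 0.8900 - 0.01343758 = 0.87656242
d1 = (ln(S_0'/K) + (r + sigma^2/2)*T) / (sigma*sqrt(T)) = 0.38980716
d2 = d1 - sigma*sqrt(T) = -0.13683313
exp(-rT) = 0.91119350
N(-d1) = 0.34833957; N(-d2) = 0.55441865
P = K * exp(-rT) * N(-d2) - S_0' * N(-d1) = 0.9000 * 0.91119350 * 0.55441865 - 0.87656242 * 0.34833957 = 0.1493


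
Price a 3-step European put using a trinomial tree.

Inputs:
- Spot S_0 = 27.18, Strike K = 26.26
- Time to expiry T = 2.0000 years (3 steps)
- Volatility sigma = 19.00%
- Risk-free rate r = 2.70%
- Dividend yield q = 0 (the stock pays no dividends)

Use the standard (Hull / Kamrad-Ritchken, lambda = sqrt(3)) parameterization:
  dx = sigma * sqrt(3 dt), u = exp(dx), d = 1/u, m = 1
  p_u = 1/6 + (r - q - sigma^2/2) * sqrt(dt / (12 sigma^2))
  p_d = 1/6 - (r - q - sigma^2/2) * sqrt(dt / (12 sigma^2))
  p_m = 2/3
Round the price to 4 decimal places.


Answer: Price = V(0,0) = 1.6712

Derivation:
dt = T/N = 0.666667; dx = sigma*sqrt(3*dt) = 0.268701
u = exp(dx) = 1.308263; d = 1/u = 0.764372
p_u = 0.177769, p_m = 0.666667, p_d = 0.155564
Discount per step: exp(-r*dt) = 0.982161
Stock lattice S(k, j) with j the centered position index:
  k=0: S(0,+0) = 27.1800
  k=1: S(1,-1) = 20.7756; S(1,+0) = 27.1800; S(1,+1) = 35.5586
  k=2: S(2,-2) = 15.8803; S(2,-1) = 20.7756; S(2,+0) = 27.1800; S(2,+1) = 35.5586; S(2,+2) = 46.5200
  k=3: S(3,-3) = 12.1385; S(3,-2) = 15.8803; S(3,-1) = 20.7756; S(3,+0) = 27.1800; S(3,+1) = 35.5586; S(3,+2) = 46.5200; S(3,+3) = 60.8604
Terminal payoffs V(N, j) = max(K - S_T, 0):
  V(3,-3) = 14.121531; V(3,-2) = 10.379686; V(3,-1) = 5.484367; V(3,+0) = 0.000000; V(3,+1) = 0.000000; V(3,+2) = 0.000000; V(3,+3) = 0.000000
Backward induction: V(k, j) = exp(-r*dt) * [p_u * V(k+1, j+1) + p_m * V(k+1, j) + p_d * V(k+1, j-1)]
  V(2,-2) = exp(-r*dt) * [p_u*5.484367 + p_m*10.379686 + p_d*14.121531] = 9.911520
  V(2,-1) = exp(-r*dt) * [p_u*0.000000 + p_m*5.484367 + p_d*10.379686] = 5.176920
  V(2,+0) = exp(-r*dt) * [p_u*0.000000 + p_m*0.000000 + p_d*5.484367] = 0.837950
  V(2,+1) = exp(-r*dt) * [p_u*0.000000 + p_m*0.000000 + p_d*0.000000] = 0.000000
  V(2,+2) = exp(-r*dt) * [p_u*0.000000 + p_m*0.000000 + p_d*0.000000] = 0.000000
  V(1,-1) = exp(-r*dt) * [p_u*0.837950 + p_m*5.176920 + p_d*9.911520] = 5.050386
  V(1,+0) = exp(-r*dt) * [p_u*0.000000 + p_m*0.837950 + p_d*5.176920] = 1.339643
  V(1,+1) = exp(-r*dt) * [p_u*0.000000 + p_m*0.000000 + p_d*0.837950] = 0.128029
  V(0,+0) = exp(-r*dt) * [p_u*0.128029 + p_m*1.339643 + p_d*5.050386] = 1.671159


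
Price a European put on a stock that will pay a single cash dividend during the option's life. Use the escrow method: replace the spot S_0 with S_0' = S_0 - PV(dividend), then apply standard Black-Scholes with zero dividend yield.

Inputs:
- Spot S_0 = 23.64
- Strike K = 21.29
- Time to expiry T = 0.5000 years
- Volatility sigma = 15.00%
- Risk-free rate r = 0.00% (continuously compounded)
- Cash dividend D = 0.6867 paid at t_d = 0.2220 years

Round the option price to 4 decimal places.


Answer: Price = 0.3295

Derivation:
PV(D) = D * exp(-r * t_d) = 0.6867 * 1.00000000 = 0.68670000
S_0' = S_0 - PV(D) = 23.6400 - 0.68670000 = 22.95330000
d1 = (ln(S_0'/K) + (r + sigma^2/2)*T) / (sigma*sqrt(T)) = 0.76225393
d2 = d1 - sigma*sqrt(T) = 0.65618791
exp(-rT) = 1.00000000
N(-d1) = 0.22295423; N(-d2) = 0.25585161
P = K * exp(-rT) * N(-d2) - S_0' * N(-d1) = 21.2900 * 1.00000000 * 0.25585161 - 22.95330000 * 0.22295423 = 0.3295


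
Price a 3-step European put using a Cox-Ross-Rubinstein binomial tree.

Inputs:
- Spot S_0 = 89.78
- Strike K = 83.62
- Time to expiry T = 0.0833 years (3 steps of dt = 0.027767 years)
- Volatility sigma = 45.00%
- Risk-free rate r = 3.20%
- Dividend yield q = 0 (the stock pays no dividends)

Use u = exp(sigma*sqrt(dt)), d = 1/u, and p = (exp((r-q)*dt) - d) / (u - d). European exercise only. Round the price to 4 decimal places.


dt = T/N = 0.027767
u = exp(sigma*sqrt(dt)) = 1.077868; d = 1/u = 0.927757
p = (exp((r-q)*dt) - d) / (u - d) = 0.487184
Discount per step: exp(-r*dt) = 0.999112
Stock lattice S(k, i) with i counting down-moves:
  k=0: S(0,0) = 89.7800
  k=1: S(1,0) = 96.7710; S(1,1) = 83.2941
  k=2: S(2,0) = 104.3063; S(2,1) = 89.7800; S(2,2) = 77.2767
  k=3: S(3,0) = 112.4285; S(3,1) = 96.7710; S(3,2) = 83.2941; S(3,3) = 71.6940
Terminal payoffs V(N, i) = max(K - S_T, 0):
  V(3,0) = 0.000000; V(3,1) = 0.000000; V(3,2) = 0.325940; V(3,3) = 11.925987
Backward induction: V(k, i) = exp(-r*dt) * [p * V(k+1, i) + (1-p) * V(k+1, i+1)].
  V(2,0) = exp(-r*dt) * [p*0.000000 + (1-p)*0.000000] = 0.000000
  V(2,1) = exp(-r*dt) * [p*0.000000 + (1-p)*0.325940] = 0.166999
  V(2,2) = exp(-r*dt) * [p*0.325940 + (1-p)*11.925987] = 6.269053
  V(1,0) = exp(-r*dt) * [p*0.000000 + (1-p)*0.166999] = 0.085564
  V(1,1) = exp(-r*dt) * [p*0.166999 + (1-p)*6.269053] = 3.293300
  V(0,0) = exp(-r*dt) * [p*0.085564 + (1-p)*3.293300] = 1.729004

Answer: Price = V(0,0) = 1.7290


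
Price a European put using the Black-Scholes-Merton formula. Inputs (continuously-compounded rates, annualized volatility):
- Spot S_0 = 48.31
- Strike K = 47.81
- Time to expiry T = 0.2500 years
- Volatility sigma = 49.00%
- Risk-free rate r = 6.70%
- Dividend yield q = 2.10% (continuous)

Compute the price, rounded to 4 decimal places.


d1 = (ln(S/K) + (r - q + 0.5*sigma^2) * T) / (sigma * sqrt(T)) = 0.21190309
d2 = d1 - sigma * sqrt(T) = -0.03309691
exp(-rT) = 0.98338950; exp(-qT) = 0.99476376
P = K * exp(-rT) * N(-d2) - S_0 * exp(-qT) * N(-d1)
N(-d1) = 0.41609132; N(-d2) = 0.51320135
P = 47.8100 * 0.98338950 * 0.51320135 - 48.3100 * 0.99476376 * 0.41609132 = 4.1325

Answer: Price = 4.1325


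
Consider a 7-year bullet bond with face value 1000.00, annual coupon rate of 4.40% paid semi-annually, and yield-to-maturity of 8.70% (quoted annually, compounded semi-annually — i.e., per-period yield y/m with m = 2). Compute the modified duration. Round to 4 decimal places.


Answer: Modified duration = 5.7029

Derivation:
Coupon per period c = face * coupon_rate / m = 22.000000
Periods per year m = 2; per-period yield y/m = 0.043500
Number of cashflows N = 14
Cashflows (t years, CF_t, discount factor 1/(1+y/m)^(m*t), PV):
  t = 0.5000: CF_t = 22.000000, DF = 0.958313, PV = 21.082894
  t = 1.0000: CF_t = 22.000000, DF = 0.918365, PV = 20.204019
  t = 1.5000: CF_t = 22.000000, DF = 0.880081, PV = 19.361782
  t = 2.0000: CF_t = 22.000000, DF = 0.843393, PV = 18.554654
  t = 2.5000: CF_t = 22.000000, DF = 0.808235, PV = 17.781173
  t = 3.0000: CF_t = 22.000000, DF = 0.774543, PV = 17.039936
  t = 3.5000: CF_t = 22.000000, DF = 0.742254, PV = 16.329599
  t = 4.0000: CF_t = 22.000000, DF = 0.711312, PV = 15.648873
  t = 4.5000: CF_t = 22.000000, DF = 0.681660, PV = 14.996524
  t = 5.0000: CF_t = 22.000000, DF = 0.653244, PV = 14.371369
  t = 5.5000: CF_t = 22.000000, DF = 0.626013, PV = 13.772275
  t = 6.0000: CF_t = 22.000000, DF = 0.599916, PV = 13.198155
  t = 6.5000: CF_t = 22.000000, DF = 0.574908, PV = 12.647969
  t = 7.0000: CF_t = 1022.000000, DF = 0.550942, PV = 563.062427
Price P = sum_t PV_t = 778.051650
First compute Macaulay numerator sum_t t * PV_t:
  t * PV_t at t = 0.5000: 10.541447
  t * PV_t at t = 1.0000: 20.204019
  t * PV_t at t = 1.5000: 29.042673
  t * PV_t at t = 2.0000: 37.109309
  t * PV_t at t = 2.5000: 44.452933
  t * PV_t at t = 3.0000: 51.119808
  t * PV_t at t = 3.5000: 57.153595
  t * PV_t at t = 4.0000: 62.595490
  t * PV_t at t = 4.5000: 67.484357
  t * PV_t at t = 5.0000: 71.856846
  t * PV_t at t = 5.5000: 75.747514
  t * PV_t at t = 6.0000: 79.188933
  t * PV_t at t = 6.5000: 82.211797
  t * PV_t at t = 7.0000: 3941.436991
Macaulay duration D = 4630.145712 / 778.051650 = 5.950949
Modified duration = D / (1 + y/m) = 5.950949 / (1 + 0.043500) = 5.702874


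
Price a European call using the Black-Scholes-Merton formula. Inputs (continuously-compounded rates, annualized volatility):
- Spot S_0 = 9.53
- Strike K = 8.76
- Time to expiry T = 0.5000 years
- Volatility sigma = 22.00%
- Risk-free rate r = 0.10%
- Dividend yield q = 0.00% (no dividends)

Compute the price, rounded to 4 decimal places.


d1 = (ln(S/K) + (r - q + 0.5*sigma^2) * T) / (sigma * sqrt(T)) = 0.62256775
d2 = d1 - sigma * sqrt(T) = 0.46700426
exp(-rT) = 0.99950012; exp(-qT) = 1.00000000
C = S_0 * exp(-qT) * N(d1) - K * exp(-rT) * N(d2)
N(d1) = 0.73321569; N(d2) = 0.67975158
C = 9.5300 * 1.00000000 * 0.73321569 - 8.7600 * 0.99950012 * 0.67975158 = 1.0359

Answer: Price = 1.0359
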